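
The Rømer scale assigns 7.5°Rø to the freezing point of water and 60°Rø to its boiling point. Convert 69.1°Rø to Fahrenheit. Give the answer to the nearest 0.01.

243.20°F

Linear interpolation between the fixed points: C = (69.1 - 7.5) × 100 / (60 - 7.5) = 117.3333°C.
Then 117.3333 × 1.8 + 32 = 243.20°F.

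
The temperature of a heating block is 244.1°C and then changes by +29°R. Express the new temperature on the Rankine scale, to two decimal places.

960.05°R

The 29°R change is an interval, so only the factor 5/9 applies: +29 × 5/9 = +16.1111°C.
Final Celsius temperature: 244.1000 + 16.1111 = 260.2111°C.
In Rankine: 260.2111 × 1.8 + 491.67 = 960.05°R.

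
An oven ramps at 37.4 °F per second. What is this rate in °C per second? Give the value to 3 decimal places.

Since only a temperature interval is involved, the additive offset between the scales drops out.
A change of 1°F is a change of 5/9°C, so 37.4 × 5/9 = 20.778.

20.778 °C/second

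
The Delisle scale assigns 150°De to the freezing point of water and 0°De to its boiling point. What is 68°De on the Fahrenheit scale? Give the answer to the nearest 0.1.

130.4°F

Linear interpolation between the fixed points: C = (68 - 150) × 100 / (0 - 150) = 54.6667°C.
Then 54.6667 × 1.8 + 32 = 130.4°F.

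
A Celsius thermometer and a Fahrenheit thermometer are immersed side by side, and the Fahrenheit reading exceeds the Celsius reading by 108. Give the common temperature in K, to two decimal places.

Let x be the Celsius reading; then the Fahrenheit reading is 1.8·x + 32.
(1.8·x + 32) - x = 108  ⇒  (0.8)·x = 76  ⇒  x = 95.0000°C.
In kelvin: 95.0000 + 273.15 = 368.15 K.

368.15 K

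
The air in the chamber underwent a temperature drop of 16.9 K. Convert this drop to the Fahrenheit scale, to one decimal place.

For a temperature interval the offset drops out; only the factor 1.8 applies.
16.9 × 1.8 = 30.4.

30.4°F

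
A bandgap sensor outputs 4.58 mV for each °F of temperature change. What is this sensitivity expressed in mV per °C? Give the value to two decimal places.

Since only a temperature interval is involved, the additive offset between the scales drops out.
A change of 1°C is a change of 1.8°F, so per °C the value is 4.58 × 1.8 = 8.24.

8.24 mV per °C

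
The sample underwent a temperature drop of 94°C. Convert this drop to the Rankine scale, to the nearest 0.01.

An interval of 1°C corresponds to 1.8°R.
94 × 1.8 = 169.20.

169.20°R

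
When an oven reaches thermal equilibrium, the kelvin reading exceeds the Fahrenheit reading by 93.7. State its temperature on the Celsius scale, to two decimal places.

Let x be the Fahrenheit reading; then the kelvin reading is 5/9·x + 255.372.
(5/9·x + 255.372) - x = 93.7  ⇒  (-4/9)·x = -161.672  ⇒  x = 363.7625°F.
In Celsius: (363.7625 - 32) × 5/9 = 184.31°C.

184.31°C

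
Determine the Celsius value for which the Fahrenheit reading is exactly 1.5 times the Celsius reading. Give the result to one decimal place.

Let C be the Celsius reading. The Fahrenheit reading is F = 1.8·C + 32.
Require F = 1.5·C: 1.8·C + 32 = 1.5·C.
(0.3)·C = -32  ⇒  C = -106.7.

-106.7°C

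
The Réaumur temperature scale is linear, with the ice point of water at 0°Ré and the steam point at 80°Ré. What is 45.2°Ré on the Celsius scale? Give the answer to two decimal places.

Linear interpolation between the fixed points: C = (45.2 - 0) × 100 / (80 - 0) = 56.5000°C.

56.50°C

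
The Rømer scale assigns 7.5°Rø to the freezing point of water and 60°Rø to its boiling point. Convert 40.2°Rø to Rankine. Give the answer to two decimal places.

Linear interpolation between the fixed points: C = (40.2 - 7.5) × 100 / (60 - 7.5) = 62.2857°C.
Then 62.2857 × 1.8 + 491.67 = 603.78°R.

603.78°R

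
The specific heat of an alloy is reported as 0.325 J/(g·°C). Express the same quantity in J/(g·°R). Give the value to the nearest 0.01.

0.18 J/(g·°R)

Since only a temperature interval is involved, the additive offset between the scales drops out.
A change of 1°R is a change of 5/9°C, so per °R the value is 0.325 × 5/9 = 0.18.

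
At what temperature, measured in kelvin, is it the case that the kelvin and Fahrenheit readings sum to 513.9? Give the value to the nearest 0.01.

Let K be the kelvin reading. The Fahrenheit reading is F = 1.8·K - 459.67.
Require K + F = 513.9: (2.8)·K - 459.67 = 513.9.
K = (513.9 + 459.67) / (2.8) = 347.70.

347.70 K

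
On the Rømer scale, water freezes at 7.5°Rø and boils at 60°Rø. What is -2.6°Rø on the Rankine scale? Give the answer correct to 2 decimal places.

457.04°R

Linear interpolation between the fixed points: C = (-2.6 - 7.5) × 100 / (60 - 7.5) = -19.2381°C.
Then -19.2381 × 1.8 + 491.67 = 457.04°R.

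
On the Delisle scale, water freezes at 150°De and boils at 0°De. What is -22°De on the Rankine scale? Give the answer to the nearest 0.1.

698.1°R

Linear interpolation between the fixed points: C = (-22 - 150) × 100 / (0 - 150) = 114.6667°C.
Then 114.6667 × 1.8 + 491.67 = 698.1°R.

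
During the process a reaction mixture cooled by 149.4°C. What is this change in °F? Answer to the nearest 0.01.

268.92°F

An interval of 1°C corresponds to 1.8°F.
149.4 × 1.8 = 268.92.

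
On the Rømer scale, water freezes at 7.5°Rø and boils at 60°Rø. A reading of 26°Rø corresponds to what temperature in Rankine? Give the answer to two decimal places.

555.10°R

Linear interpolation between the fixed points: C = (26 - 7.5) × 100 / (60 - 7.5) = 35.2381°C.
Then 35.2381 × 1.8 + 491.67 = 555.10°R.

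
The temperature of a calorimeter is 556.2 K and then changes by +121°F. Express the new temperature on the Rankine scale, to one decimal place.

Initial temperature in Celsius: 556.2 - 273.15 = 283.0500°C.
The 121°F change is an interval, so only the factor 5/9 applies: +121 × 5/9 = +67.2222°C.
Final Celsius temperature: 283.0500 + 67.2222 = 350.2722°C.
In Rankine: 350.2722 × 1.8 + 491.67 = 1122.2°R.

1122.2°R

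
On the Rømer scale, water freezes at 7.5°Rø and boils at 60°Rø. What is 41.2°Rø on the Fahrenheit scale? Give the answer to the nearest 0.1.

Linear interpolation between the fixed points: C = (41.2 - 7.5) × 100 / (60 - 7.5) = 64.1905°C.
Then 64.1905 × 1.8 + 32 = 147.5°F.

147.5°F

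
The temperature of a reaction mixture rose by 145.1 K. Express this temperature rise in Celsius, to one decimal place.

Kelvin and Celsius degrees are the same size, so the interval is unchanged: 145.1.

145.1°C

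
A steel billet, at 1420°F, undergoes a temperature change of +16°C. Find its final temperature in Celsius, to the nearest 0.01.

787.11°C

Initial temperature in Celsius: (1420 - 32) × 5/9 = 771.1111°C.
Final Celsius temperature: 771.1111 + 16.0000 = 787.1111°C.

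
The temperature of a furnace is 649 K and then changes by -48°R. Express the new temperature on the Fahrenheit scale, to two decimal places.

660.53°F

Initial temperature in Celsius: 649 - 273.15 = 375.8500°C.
The 48°R change is an interval, so only the factor 5/9 applies: -48 × 5/9 = -26.6667°C.
Final Celsius temperature: 375.8500 - 26.6667 = 349.1833°C.
In Fahrenheit: 349.1833 × 1.8 + 32 = 660.53°F.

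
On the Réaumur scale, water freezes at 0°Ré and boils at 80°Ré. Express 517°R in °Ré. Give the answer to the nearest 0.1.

First in Celsius: (517 - 491.67) × 5/9 = 14.0722°C.
Linearly onto the Réaumur scale: 0 + (14.0722 / 100) × (80 - 0) = 11.3°Ré.

11.3°Ré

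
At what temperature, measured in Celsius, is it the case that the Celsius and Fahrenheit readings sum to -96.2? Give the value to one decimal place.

-45.8°C

Let C be the Celsius reading. The Fahrenheit reading is F = 1.8·C + 32.
Require C + F = -96.2: (2.8)·C + 32 = -96.2.
C = (-96.2 - 32) / (2.8) = -45.8.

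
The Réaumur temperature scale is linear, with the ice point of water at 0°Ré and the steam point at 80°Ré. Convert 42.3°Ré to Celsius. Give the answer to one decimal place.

52.9°C

Linear interpolation between the fixed points: C = (42.3 - 0) × 100 / (80 - 0) = 52.8750°C.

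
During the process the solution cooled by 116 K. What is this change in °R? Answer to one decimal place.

208.8°R

Only the scale ratio 1.8 matters for a change in temperature.
116 × 1.8 = 208.8.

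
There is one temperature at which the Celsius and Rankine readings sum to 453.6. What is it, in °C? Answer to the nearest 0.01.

-13.60°C

Let C be the Celsius reading. The Rankine reading is R = 1.8·C + 491.67.
Require C + R = 453.6: (2.8)·C + 491.67 = 453.6.
C = (453.6 - 491.67) / (2.8) = -13.60.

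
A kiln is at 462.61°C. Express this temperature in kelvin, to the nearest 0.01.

In kelvin: 462.6100 + 273.15 = 735.76 K.

735.76 K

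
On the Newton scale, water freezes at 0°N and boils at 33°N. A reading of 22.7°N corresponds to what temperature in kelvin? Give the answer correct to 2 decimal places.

341.94 K

Linear interpolation between the fixed points: C = (22.7 - 0) × 100 / (33 - 0) = 68.7879°C.
Then 68.7879 + 273.15 = 341.94 K.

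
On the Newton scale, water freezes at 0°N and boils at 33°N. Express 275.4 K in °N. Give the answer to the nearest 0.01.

First in Celsius: 275.4 - 273.15 = 2.2500°C.
Linearly onto the Newton scale: 0 + (2.2500 / 100) × (33 - 0) = 0.74°N.

0.74°N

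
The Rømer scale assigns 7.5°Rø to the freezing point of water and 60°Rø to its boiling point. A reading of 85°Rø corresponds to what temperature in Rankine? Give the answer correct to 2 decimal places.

757.38°R

Linear interpolation between the fixed points: C = (85 - 7.5) × 100 / (60 - 7.5) = 147.6190°C.
Then 147.6190 × 1.8 + 491.67 = 757.38°R.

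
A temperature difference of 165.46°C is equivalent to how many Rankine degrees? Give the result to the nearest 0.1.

For a temperature interval the offset drops out; only the factor 1.8 applies.
165.46 × 1.8 = 297.8.

297.8°R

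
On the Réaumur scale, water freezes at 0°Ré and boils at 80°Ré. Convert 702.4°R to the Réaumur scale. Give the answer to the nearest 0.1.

First in Celsius: (702.4 - 491.67) × 5/9 = 117.0722°C.
Linearly onto the Réaumur scale: 0 + (117.0722 / 100) × (80 - 0) = 93.7°Ré.

93.7°Ré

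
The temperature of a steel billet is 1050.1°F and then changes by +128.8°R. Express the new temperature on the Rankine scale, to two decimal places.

Initial temperature in Celsius: (1050.1 - 32) × 5/9 = 565.6111°C.
The 128.8°R change is an interval, so only the factor 5/9 applies: +128.8 × 5/9 = +71.5556°C.
Final Celsius temperature: 565.6111 + 71.5556 = 637.1667°C.
In Rankine: 637.1667 × 1.8 + 491.67 = 1638.57°R.

1638.57°R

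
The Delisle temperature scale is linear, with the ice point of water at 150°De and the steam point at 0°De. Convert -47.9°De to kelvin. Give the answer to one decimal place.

Linear interpolation between the fixed points: C = (-47.9 - 150) × 100 / (0 - 150) = 131.9333°C.
Then 131.9333 + 273.15 = 405.1 K.

405.1 K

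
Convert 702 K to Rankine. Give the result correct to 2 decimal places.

1263.60°R

In Celsius: 702 - 273.15 = 428.8500°C.
In Rankine: 428.8500 × 1.8 + 491.67 = 1263.60°R.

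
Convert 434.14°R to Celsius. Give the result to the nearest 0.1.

In Celsius: (434.14 - 491.67) × 5/9 = -31.9611°C.

-32.0°C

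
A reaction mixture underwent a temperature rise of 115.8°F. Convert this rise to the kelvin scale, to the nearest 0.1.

64.3 K

Only the scale ratio 5/9 matters for a change in temperature.
115.8 × 5/9 = 64.3.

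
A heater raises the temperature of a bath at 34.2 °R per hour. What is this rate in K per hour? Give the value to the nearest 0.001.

19.000 K/hour

Since only a temperature interval is involved, the additive offset between the scales drops out.
A change of 1°R is a change of 5/9 K, so 34.2 × 5/9 = 19.000.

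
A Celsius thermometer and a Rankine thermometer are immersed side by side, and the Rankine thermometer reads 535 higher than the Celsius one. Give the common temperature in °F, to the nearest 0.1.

Let x be the Celsius reading; then the Rankine reading is 1.8·x + 491.67.
(1.8·x + 491.67) - x = 535  ⇒  (0.8)·x = 43.33  ⇒  x = 54.1625°C.
In Fahrenheit: 54.1625 × 1.8 + 32 = 129.5°F.

129.5°F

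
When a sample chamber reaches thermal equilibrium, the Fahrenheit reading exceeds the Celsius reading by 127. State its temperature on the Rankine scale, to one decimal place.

705.4°R

Let x be the Fahrenheit reading; then the Celsius reading is 5/9·x - 17.7778.
(5/9·x - 17.7778) - x = -127  ⇒  (-4/9)·x = -109.222  ⇒  x = 245.7500°F.
In Celsius: (245.75 - 32) × 5/9 = 118.7500°C.
In Rankine: 118.7500 × 1.8 + 491.67 = 705.4°R.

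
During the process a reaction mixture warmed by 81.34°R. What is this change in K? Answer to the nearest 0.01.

45.19 K

For a temperature interval the offset drops out; only the factor 5/9 applies.
81.34 × 5/9 = 45.19.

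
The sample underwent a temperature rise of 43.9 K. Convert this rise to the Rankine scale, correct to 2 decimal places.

79.02°R

Only the scale ratio 1.8 matters for a change in temperature.
43.9 × 1.8 = 79.02.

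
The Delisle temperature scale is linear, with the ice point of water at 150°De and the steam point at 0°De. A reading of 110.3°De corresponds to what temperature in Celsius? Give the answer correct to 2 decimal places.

Linear interpolation between the fixed points: C = (110.3 - 150) × 100 / (0 - 150) = 26.4667°C.

26.47°C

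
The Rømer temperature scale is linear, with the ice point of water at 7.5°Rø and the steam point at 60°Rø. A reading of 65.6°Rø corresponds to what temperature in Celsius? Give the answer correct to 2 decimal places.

Linear interpolation between the fixed points: C = (65.6 - 7.5) × 100 / (60 - 7.5) = 110.6667°C.

110.67°C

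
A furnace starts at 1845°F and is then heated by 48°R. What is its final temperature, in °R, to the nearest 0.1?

Initial temperature in Celsius: (1845 - 32) × 5/9 = 1007.2222°C.
The 48°R change is an interval, so only the factor 5/9 applies: +48 × 5/9 = +26.6667°C.
Final Celsius temperature: 1007.2222 + 26.6667 = 1033.8889°C.
In Rankine: 1033.8889 × 1.8 + 491.67 = 2352.7°R.

2352.7°R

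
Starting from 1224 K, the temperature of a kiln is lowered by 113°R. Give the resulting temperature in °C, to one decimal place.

888.1°C

Initial temperature in Celsius: 1224 - 273.15 = 950.8500°C.
The 113°R change is an interval, so only the factor 5/9 applies: -113 × 5/9 = -62.7778°C.
Final Celsius temperature: 950.8500 - 62.7778 = 888.0722°C.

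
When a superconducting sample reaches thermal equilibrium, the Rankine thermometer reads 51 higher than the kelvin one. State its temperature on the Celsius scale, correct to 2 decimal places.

Let x be the kelvin reading; then the Rankine reading is 1.8·x.
(1.8·x) - x = 51  ⇒  (0.8)·x = 51  ⇒  x = 63.7500 K.
In Celsius: 63.75 - 273.15 = -209.40°C.

-209.40°C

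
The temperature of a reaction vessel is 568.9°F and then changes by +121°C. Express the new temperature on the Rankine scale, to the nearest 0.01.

Initial temperature in Celsius: (568.9 - 32) × 5/9 = 298.2778°C.
Final Celsius temperature: 298.2778 + 121.0000 = 419.2778°C.
In Rankine: 419.2778 × 1.8 + 491.67 = 1246.37°R.

1246.37°R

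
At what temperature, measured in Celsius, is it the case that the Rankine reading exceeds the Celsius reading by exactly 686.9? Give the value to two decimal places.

Let C be the Celsius reading. The Rankine reading is R = 1.8·C + 491.67.
Require R - C = 686.9: (0.8)·C + 491.67 = 686.9.
C = (686.9 - 491.67) / (0.8) = 244.04.

244.04°C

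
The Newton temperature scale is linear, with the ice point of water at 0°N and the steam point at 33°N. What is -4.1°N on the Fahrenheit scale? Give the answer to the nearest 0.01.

9.64°F

Linear interpolation between the fixed points: C = (-4.1 - 0) × 100 / (33 - 0) = -12.4242°C.
Then -12.4242 × 1.8 + 32 = 9.64°F.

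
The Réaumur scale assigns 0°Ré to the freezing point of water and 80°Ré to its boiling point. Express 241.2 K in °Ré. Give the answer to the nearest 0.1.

First in Celsius: 241.2 - 273.15 = -31.9500°C.
Linearly onto the Réaumur scale: 0 + (-31.9500 / 100) × (80 - 0) = -25.6°Ré.

-25.6°Ré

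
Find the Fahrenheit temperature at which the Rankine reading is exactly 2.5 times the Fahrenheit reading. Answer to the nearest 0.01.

306.45°F

Let F be the Fahrenheit reading. The Rankine reading is R = 1·F + 459.67.
Require R = 2.5·F: 1·F + 459.67 = 2.5·F.
(-1.5)·F = -459.67  ⇒  F = 306.45.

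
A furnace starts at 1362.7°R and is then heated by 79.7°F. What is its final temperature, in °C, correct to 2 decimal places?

Initial temperature in Celsius: (1362.7 - 491.67) × 5/9 = 483.9056°C.
The 79.7°F change is an interval, so only the factor 5/9 applies: +79.7 × 5/9 = +44.2778°C.
Final Celsius temperature: 483.9056 + 44.2778 = 528.1833°C.

528.18°C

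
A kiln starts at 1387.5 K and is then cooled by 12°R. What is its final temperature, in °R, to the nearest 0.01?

Initial temperature in Celsius: 1387.5 - 273.15 = 1114.3500°C.
The 12°R change is an interval, so only the factor 5/9 applies: -12 × 5/9 = -6.6667°C.
Final Celsius temperature: 1114.3500 - 6.6667 = 1107.6833°C.
In Rankine: 1107.6833 × 1.8 + 491.67 = 2485.50°R.

2485.50°R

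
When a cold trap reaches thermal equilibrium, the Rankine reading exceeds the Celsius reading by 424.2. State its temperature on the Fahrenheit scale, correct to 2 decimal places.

-119.81°F

Let x be the Rankine reading; then the Celsius reading is 5/9·x - 273.15.
(5/9·x - 273.15) - x = -424.2  ⇒  (-4/9)·x = -151.05  ⇒  x = 339.8625°R.
In Celsius: (339.8625 - 491.67) × 5/9 = -84.3375°C.
In Fahrenheit: -84.3375 × 1.8 + 32 = -119.81°F.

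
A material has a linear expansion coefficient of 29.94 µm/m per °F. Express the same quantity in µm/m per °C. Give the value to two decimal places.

Since only a temperature interval is involved, the additive offset between the scales drops out.
A change of 1°C is a change of 1.8°F, so per °C the value is 29.94 × 1.8 = 53.89.

53.89 µm/m per °C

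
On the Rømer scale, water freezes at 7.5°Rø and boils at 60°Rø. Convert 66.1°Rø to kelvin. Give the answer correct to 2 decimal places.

Linear interpolation between the fixed points: C = (66.1 - 7.5) × 100 / (60 - 7.5) = 111.6190°C.
Then 111.6190 + 273.15 = 384.77 K.

384.77 K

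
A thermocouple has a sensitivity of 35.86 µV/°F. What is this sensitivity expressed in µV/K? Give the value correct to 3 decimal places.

64.548 µV/K

The quantity depends on a temperature interval, so only the ratio of degree sizes applies; the offset between the scales is irrelevant.
A change of 1 K is a change of 1.8°F, so per K the value is 35.86 × 1.8 = 64.548.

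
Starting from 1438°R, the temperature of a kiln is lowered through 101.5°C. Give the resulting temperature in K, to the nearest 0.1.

Initial temperature in Celsius: (1438 - 491.67) × 5/9 = 525.7389°C.
Final Celsius temperature: 525.7389 - 101.5000 = 424.2389°C.
In kelvin: 424.2389 + 273.15 = 697.4 K.

697.4 K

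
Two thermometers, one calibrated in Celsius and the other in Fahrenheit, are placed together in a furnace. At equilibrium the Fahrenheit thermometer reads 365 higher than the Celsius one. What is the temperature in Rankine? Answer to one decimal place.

Let x be the Celsius reading; then the Fahrenheit reading is 1.8·x + 32.
(1.8·x + 32) - x = 365  ⇒  (0.8)·x = 333  ⇒  x = 416.2500°C.
In Rankine: 416.2500 × 1.8 + 491.67 = 1240.9°R.

1240.9°R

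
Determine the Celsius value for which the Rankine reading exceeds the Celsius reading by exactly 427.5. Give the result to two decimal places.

-80.21°C

Let C be the Celsius reading. The Rankine reading is R = 1.8·C + 491.67.
Require R - C = 427.5: (0.8)·C + 491.67 = 427.5.
C = (427.5 - 491.67) / (0.8) = -80.21.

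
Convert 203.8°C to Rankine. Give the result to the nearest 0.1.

In Rankine: 203.8000 × 1.8 + 491.67 = 858.5°R.

858.5°R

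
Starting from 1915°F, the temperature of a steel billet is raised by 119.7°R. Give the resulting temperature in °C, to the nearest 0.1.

Initial temperature in Celsius: (1915 - 32) × 5/9 = 1046.1111°C.
The 119.7°R change is an interval, so only the factor 5/9 applies: +119.7 × 5/9 = +66.5000°C.
Final Celsius temperature: 1046.1111 + 66.5000 = 1112.6111°C.

1112.6°C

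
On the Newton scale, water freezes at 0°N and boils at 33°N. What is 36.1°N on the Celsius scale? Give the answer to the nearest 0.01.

Linear interpolation between the fixed points: C = (36.1 - 0) × 100 / (33 - 0) = 109.3939°C.

109.39°C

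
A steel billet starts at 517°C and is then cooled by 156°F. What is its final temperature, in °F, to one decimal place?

806.6°F

The 156°F change is an interval, so only the factor 5/9 applies: -156 × 5/9 = -86.6667°C.
Final Celsius temperature: 517.0000 - 86.6667 = 430.3333°C.
In Fahrenheit: 430.3333 × 1.8 + 32 = 806.6°F.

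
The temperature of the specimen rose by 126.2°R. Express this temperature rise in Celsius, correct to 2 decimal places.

Only the scale ratio 5/9 matters for a change in temperature.
126.2 × 5/9 = 70.11.

70.11°C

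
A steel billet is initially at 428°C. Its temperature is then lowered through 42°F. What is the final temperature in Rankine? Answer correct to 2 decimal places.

1220.07°R

The 42°F change is an interval, so only the factor 5/9 applies: -42 × 5/9 = -23.3333°C.
Final Celsius temperature: 428.0000 - 23.3333 = 404.6667°C.
In Rankine: 404.6667 × 1.8 + 491.67 = 1220.07°R.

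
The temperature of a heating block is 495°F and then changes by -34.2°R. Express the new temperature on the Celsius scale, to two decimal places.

Initial temperature in Celsius: (495 - 32) × 5/9 = 257.2222°C.
The 34.2°R change is an interval, so only the factor 5/9 applies: -34.2 × 5/9 = -19.0000°C.
Final Celsius temperature: 257.2222 - 19.0000 = 238.2222°C.

238.22°C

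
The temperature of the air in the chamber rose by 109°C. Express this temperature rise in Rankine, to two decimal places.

Only the scale ratio 1.8 matters for a change in temperature.
109 × 1.8 = 196.20.

196.20°R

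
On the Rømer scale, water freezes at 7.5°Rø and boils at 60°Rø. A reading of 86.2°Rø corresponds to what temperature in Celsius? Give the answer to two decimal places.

Linear interpolation between the fixed points: C = (86.2 - 7.5) × 100 / (60 - 7.5) = 149.9048°C.

149.90°C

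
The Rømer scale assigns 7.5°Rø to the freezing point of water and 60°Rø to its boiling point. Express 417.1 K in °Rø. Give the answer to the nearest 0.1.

First in Celsius: 417.1 - 273.15 = 143.9500°C.
Linearly onto the Rømer scale: 7.5 + (143.9500 / 100) × (60 - 7.5) = 83.1°Rø.

83.1°Rø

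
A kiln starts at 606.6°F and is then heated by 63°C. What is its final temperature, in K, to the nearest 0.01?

Initial temperature in Celsius: (606.6 - 32) × 5/9 = 319.2222°C.
Final Celsius temperature: 319.2222 + 63.0000 = 382.2222°C.
In kelvin: 382.2222 + 273.15 = 655.37 K.

655.37 K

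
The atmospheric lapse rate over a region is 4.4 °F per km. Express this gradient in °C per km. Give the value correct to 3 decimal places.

The quantity depends on a temperature interval, so only the ratio of degree sizes applies; the offset between the scales is irrelevant.
A change of 1°F is a change of 5/9°C, so 4.4 × 5/9 = 2.444.

2.444 °C/km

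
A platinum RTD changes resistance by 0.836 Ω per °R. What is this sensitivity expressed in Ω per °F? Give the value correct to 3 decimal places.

0.836 Ω per °F

Since only a temperature interval is involved, the additive offset between the scales drops out.
A change of 1°F is a change of 1°R, so per °F the value is 0.836 × 1 = 0.836.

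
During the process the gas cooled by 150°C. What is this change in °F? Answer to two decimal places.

An interval of 1°C corresponds to 1.8°F.
150 × 1.8 = 270.00.

270.00°F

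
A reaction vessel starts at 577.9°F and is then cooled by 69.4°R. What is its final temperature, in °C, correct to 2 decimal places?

Initial temperature in Celsius: (577.9 - 32) × 5/9 = 303.2778°C.
The 69.4°R change is an interval, so only the factor 5/9 applies: -69.4 × 5/9 = -38.5556°C.
Final Celsius temperature: 303.2778 - 38.5556 = 264.7222°C.

264.72°C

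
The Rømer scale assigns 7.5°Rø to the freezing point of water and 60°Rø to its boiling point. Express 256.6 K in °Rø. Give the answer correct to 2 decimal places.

First in Celsius: 256.6 - 273.15 = -16.5500°C.
Linearly onto the Rømer scale: 7.5 + (-16.5500 / 100) × (60 - 7.5) = -1.19°Rø.

-1.19°Rø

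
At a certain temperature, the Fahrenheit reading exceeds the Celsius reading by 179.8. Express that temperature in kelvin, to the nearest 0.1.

Let x be the Fahrenheit reading; then the Celsius reading is 5/9·x - 17.7778.
(5/9·x - 17.7778) - x = -179.8  ⇒  (-4/9)·x = -162.022  ⇒  x = 364.5500°F.
In Celsius: (364.55 - 32) × 5/9 = 184.7500°C.
In kelvin: 184.7500 + 273.15 = 457.9 K.

457.9 K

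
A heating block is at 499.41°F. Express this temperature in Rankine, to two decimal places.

959.08°R

In Celsius: (499.41 - 32) × 5/9 = 259.6722°C.
In Rankine: 259.6722 × 1.8 + 491.67 = 959.08°R.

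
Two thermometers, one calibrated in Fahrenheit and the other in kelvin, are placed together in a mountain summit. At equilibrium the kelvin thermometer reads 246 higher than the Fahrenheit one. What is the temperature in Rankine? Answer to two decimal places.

480.76°R

Let x be the Fahrenheit reading; then the kelvin reading is 5/9·x + 255.372.
(5/9·x + 255.372) - x = 246  ⇒  (-4/9)·x = -9.37222  ⇒  x = 21.0875°F.
In Celsius: (21.0875 - 32) × 5/9 = -6.0625°C.
In Rankine: -6.0625 × 1.8 + 491.67 = 480.76°R.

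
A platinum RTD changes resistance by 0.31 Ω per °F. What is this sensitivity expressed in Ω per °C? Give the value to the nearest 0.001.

0.558 Ω per °C

Since only a temperature interval is involved, the additive offset between the scales drops out.
A change of 1°C is a change of 1.8°F, so per °C the value is 0.31 × 1.8 = 0.558.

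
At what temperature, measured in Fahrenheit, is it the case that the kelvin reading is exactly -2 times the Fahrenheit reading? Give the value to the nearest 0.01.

-99.93°F

Let F be the Fahrenheit reading. The kelvin reading is K = 5/9·F + 255.372.
Require K = -2·F: 5/9·F + 255.372 = -2·F.
(23/9)·F = -255.372  ⇒  F = -99.93.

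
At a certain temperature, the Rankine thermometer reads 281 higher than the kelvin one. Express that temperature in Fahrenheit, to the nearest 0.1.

172.6°F

Let x be the kelvin reading; then the Rankine reading is 1.8·x.
(1.8·x) - x = 281  ⇒  (0.8)·x = 281  ⇒  x = 351.2500 K.
In Celsius: 351.25 - 273.15 = 78.1000°C.
In Fahrenheit: 78.1000 × 1.8 + 32 = 172.6°F.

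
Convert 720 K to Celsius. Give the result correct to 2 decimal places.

446.85°C

In Celsius: 720 - 273.15 = 446.8500°C.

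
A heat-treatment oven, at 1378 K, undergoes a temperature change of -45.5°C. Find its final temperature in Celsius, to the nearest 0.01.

Initial temperature in Celsius: 1378 - 273.15 = 1104.8500°C.
Final Celsius temperature: 1104.8500 - 45.5000 = 1059.3500°C.

1059.35°C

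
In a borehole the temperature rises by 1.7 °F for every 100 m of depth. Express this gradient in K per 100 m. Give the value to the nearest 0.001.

The quantity depends on a temperature interval, so only the ratio of degree sizes applies; the offset between the scales is irrelevant.
A change of 1°F is a change of 5/9 K, so 1.7 × 5/9 = 0.944.

0.944 K/100 m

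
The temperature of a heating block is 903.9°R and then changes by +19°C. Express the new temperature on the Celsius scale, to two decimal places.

Initial temperature in Celsius: (903.9 - 491.67) × 5/9 = 229.0167°C.
Final Celsius temperature: 229.0167 + 19.0000 = 248.0167°C.

248.02°C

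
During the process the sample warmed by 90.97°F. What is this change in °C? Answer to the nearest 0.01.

50.54°C

An interval of 1°F corresponds to 5/9°C.
90.97 × 5/9 = 50.54.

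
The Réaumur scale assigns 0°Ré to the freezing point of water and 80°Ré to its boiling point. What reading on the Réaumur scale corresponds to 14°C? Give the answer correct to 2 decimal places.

11.20°Ré

Linearly onto the Réaumur scale: 0 + (14.0000 / 100) × (80 - 0) = 11.20°Ré.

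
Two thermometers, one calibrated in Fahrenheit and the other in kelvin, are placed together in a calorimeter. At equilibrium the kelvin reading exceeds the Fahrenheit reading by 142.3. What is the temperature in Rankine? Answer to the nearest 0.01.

Let x be the Fahrenheit reading; then the kelvin reading is 5/9·x + 255.372.
(5/9·x + 255.372) - x = 142.3  ⇒  (-4/9)·x = -113.072  ⇒  x = 254.4125°F.
In Celsius: (254.4125 - 32) × 5/9 = 123.5625°C.
In Rankine: 123.5625 × 1.8 + 491.67 = 714.08°R.

714.08°R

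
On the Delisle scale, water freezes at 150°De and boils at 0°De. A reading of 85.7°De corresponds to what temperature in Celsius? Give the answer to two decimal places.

42.87°C

Linear interpolation between the fixed points: C = (85.7 - 150) × 100 / (0 - 150) = 42.8667°C.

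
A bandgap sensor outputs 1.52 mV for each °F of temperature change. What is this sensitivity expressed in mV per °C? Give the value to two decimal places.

2.74 mV per °C

Since only a temperature interval is involved, the additive offset between the scales drops out.
A change of 1°C is a change of 1.8°F, so per °C the value is 1.52 × 1.8 = 2.74.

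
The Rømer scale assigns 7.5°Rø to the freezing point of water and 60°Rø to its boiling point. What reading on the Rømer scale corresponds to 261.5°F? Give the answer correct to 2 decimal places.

First in Celsius: (261.5 - 32) × 5/9 = 127.5000°C.
Linearly onto the Rømer scale: 7.5 + (127.5000 / 100) × (60 - 7.5) = 74.44°Rø.

74.44°Rø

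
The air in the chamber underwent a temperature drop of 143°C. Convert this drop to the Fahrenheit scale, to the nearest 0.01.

An interval of 1°C corresponds to 1.8°F.
143 × 1.8 = 257.40.

257.40°F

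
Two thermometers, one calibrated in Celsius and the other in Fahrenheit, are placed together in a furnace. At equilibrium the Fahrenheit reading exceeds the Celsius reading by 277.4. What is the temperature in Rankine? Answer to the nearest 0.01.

1043.82°R

Let x be the Celsius reading; then the Fahrenheit reading is 1.8·x + 32.
(1.8·x + 32) - x = 277.4  ⇒  (0.8)·x = 245.4  ⇒  x = 306.7500°C.
In Rankine: 306.7500 × 1.8 + 491.67 = 1043.82°R.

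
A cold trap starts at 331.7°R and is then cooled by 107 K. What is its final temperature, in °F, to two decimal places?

-320.57°F

Initial temperature in Celsius: (331.7 - 491.67) × 5/9 = -88.8722°C.
The 107 K change is an interval; Kelvin and Celsius degrees are the same size, so ΔC = -107°C.
Final Celsius temperature: -88.8722 - 107.0000 = -195.8722°C.
In Fahrenheit: -195.8722 × 1.8 + 32 = -320.57°F.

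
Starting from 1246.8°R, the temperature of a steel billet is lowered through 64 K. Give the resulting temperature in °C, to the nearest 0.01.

Initial temperature in Celsius: (1246.8 - 491.67) × 5/9 = 419.5167°C.
The 64 K change is an interval; Kelvin and Celsius degrees are the same size, so ΔC = -64°C.
Final Celsius temperature: 419.5167 - 64.0000 = 355.5167°C.

355.52°C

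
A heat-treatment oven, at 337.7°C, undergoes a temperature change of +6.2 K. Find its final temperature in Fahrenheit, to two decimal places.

651.02°F

The 6.2 K change is an interval; Kelvin and Celsius degrees are the same size, so ΔC = +6.2°C.
Final Celsius temperature: 337.7000 + 6.2000 = 343.9000°C.
In Fahrenheit: 343.9000 × 1.8 + 32 = 651.02°F.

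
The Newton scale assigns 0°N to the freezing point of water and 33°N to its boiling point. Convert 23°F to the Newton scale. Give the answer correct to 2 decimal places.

First in Celsius: (23 - 32) × 5/9 = -5.0000°C.
Linearly onto the Newton scale: 0 + (-5.0000 / 100) × (33 - 0) = -1.65°N.

-1.65°N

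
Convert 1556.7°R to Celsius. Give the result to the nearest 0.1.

In Celsius: (1556.7 - 491.67) × 5/9 = 591.6833°C.

591.7°C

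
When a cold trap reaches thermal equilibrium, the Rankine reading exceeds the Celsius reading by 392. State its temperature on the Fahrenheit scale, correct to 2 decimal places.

Let x be the Rankine reading; then the Celsius reading is 5/9·x - 273.15.
(5/9·x - 273.15) - x = -392  ⇒  (-4/9)·x = -118.85  ⇒  x = 267.4125°R.
In Celsius: (267.4125 - 491.67) × 5/9 = -124.5875°C.
In Fahrenheit: -124.5875 × 1.8 + 32 = -192.26°F.

-192.26°F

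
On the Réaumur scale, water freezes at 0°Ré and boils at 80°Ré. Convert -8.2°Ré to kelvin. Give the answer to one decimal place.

Linear interpolation between the fixed points: C = (-8.2 - 0) × 100 / (80 - 0) = -10.2500°C.
Then -10.2500 + 273.15 = 262.9 K.

262.9 K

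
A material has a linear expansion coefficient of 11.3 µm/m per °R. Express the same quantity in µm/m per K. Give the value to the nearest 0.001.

20.340 µm/m per K

Since only a temperature interval is involved, the additive offset between the scales drops out.
A change of 1 K is a change of 1.8°R, so per K the value is 11.3 × 1.8 = 20.340.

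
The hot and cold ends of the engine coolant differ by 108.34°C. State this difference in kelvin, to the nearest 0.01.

Celsius and kelvin degrees are the same size, so the interval is unchanged: 108.34.

108.34 K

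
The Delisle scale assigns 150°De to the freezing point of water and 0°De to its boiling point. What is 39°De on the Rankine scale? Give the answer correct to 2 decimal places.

624.87°R

Linear interpolation between the fixed points: C = (39 - 150) × 100 / (0 - 150) = 74.0000°C.
Then 74.0000 × 1.8 + 491.67 = 624.87°R.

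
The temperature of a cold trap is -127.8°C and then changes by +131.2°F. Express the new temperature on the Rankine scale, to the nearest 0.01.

The 131.2°F change is an interval, so only the factor 5/9 applies: +131.2 × 5/9 = +72.8889°C.
Final Celsius temperature: -127.8000 + 72.8889 = -54.9111°C.
In Rankine: -54.9111 × 1.8 + 491.67 = 392.83°R.

392.83°R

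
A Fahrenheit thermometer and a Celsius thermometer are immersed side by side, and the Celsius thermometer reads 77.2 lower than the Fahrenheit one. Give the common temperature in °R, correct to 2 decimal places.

593.37°R

Let x be the Fahrenheit reading; then the Celsius reading is 5/9·x - 17.7778.
(5/9·x - 17.7778) - x = -77.2  ⇒  (-4/9)·x = -59.4222  ⇒  x = 133.7000°F.
In Celsius: (133.7 - 32) × 5/9 = 56.5000°C.
In Rankine: 56.5000 × 1.8 + 491.67 = 593.37°R.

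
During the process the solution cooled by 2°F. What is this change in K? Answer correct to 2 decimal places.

For a temperature interval the offset drops out; only the factor 5/9 applies.
2 × 5/9 = 1.11.

1.11 K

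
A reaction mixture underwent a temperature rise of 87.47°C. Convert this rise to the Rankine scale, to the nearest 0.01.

Only the scale ratio 1.8 matters for a change in temperature.
87.47 × 1.8 = 157.45.

157.45°R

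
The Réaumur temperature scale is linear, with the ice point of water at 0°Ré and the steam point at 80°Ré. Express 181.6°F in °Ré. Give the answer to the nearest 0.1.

66.5°Ré

First in Celsius: (181.6 - 32) × 5/9 = 83.1111°C.
Linearly onto the Réaumur scale: 0 + (83.1111 / 100) × (80 - 0) = 66.5°Ré.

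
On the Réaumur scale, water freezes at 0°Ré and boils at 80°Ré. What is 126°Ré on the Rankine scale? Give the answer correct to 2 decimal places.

Linear interpolation between the fixed points: C = (126 - 0) × 100 / (80 - 0) = 157.5000°C.
Then 157.5000 × 1.8 + 491.67 = 775.17°R.

775.17°R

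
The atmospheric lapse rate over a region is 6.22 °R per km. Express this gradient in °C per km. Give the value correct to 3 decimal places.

3.456 °C/km

Since only a temperature interval is involved, the additive offset between the scales drops out.
A change of 1°R is a change of 5/9°C, so 6.22 × 5/9 = 3.456.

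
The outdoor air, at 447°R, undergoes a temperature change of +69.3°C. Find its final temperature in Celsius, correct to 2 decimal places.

44.48°C

Initial temperature in Celsius: (447 - 491.67) × 5/9 = -24.8167°C.
Final Celsius temperature: -24.8167 + 69.3000 = 44.4833°C.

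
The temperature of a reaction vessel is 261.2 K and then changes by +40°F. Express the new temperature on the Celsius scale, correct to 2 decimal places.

Initial temperature in Celsius: 261.2 - 273.15 = -11.9500°C.
The 40°F change is an interval, so only the factor 5/9 applies: +40 × 5/9 = +22.2222°C.
Final Celsius temperature: -11.9500 + 22.2222 = 10.2722°C.

10.27°C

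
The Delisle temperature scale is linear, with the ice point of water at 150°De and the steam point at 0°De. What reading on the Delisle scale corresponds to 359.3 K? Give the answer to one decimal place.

First in Celsius: 359.3 - 273.15 = 86.1500°C.
Linearly onto the Delisle scale: 150 + (86.1500 / 100) × (0 - 150) = 20.8°De.

20.8°De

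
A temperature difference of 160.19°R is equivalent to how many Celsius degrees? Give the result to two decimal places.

For a temperature interval the offset drops out; only the factor 5/9 applies.
160.19 × 5/9 = 88.99.

88.99°C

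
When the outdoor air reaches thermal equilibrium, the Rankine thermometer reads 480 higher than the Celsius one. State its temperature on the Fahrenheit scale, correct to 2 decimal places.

5.74°F

Let x be the Celsius reading; then the Rankine reading is 1.8·x + 491.67.
(1.8·x + 491.67) - x = 480  ⇒  (0.8)·x = -11.67  ⇒  x = -14.5875°C.
In Fahrenheit: -14.5875 × 1.8 + 32 = 5.74°F.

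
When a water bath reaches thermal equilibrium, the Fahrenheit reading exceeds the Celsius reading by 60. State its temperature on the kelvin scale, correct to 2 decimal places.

308.15 K

Let x be the Fahrenheit reading; then the Celsius reading is 5/9·x - 17.7778.
(5/9·x - 17.7778) - x = -60  ⇒  (-4/9)·x = -42.2222  ⇒  x = 95.0000°F.
In Celsius: (95 - 32) × 5/9 = 35.0000°C.
In kelvin: 35.0000 + 273.15 = 308.15 K.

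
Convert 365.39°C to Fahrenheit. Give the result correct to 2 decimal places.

689.70°F

In Fahrenheit: 365.3900 × 1.8 + 32 = 689.70°F.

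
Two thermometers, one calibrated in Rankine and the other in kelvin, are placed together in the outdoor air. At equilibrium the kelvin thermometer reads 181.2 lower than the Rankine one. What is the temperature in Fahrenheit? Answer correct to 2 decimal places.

Let x be the Rankine reading; then the kelvin reading is 5/9·x.
(5/9·x) - x = -181.2  ⇒  (-4/9)·x = -181.2  ⇒  x = 407.7000°R.
In Celsius: (407.7 - 491.67) × 5/9 = -46.6500°C.
In Fahrenheit: -46.6500 × 1.8 + 32 = -51.97°F.

-51.97°F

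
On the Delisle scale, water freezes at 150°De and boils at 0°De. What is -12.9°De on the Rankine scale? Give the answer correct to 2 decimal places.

687.15°R

Linear interpolation between the fixed points: C = (-12.9 - 150) × 100 / (0 - 150) = 108.6000°C.
Then 108.6000 × 1.8 + 491.67 = 687.15°R.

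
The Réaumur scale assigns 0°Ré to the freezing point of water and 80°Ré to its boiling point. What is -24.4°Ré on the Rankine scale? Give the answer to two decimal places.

Linear interpolation between the fixed points: C = (-24.4 - 0) × 100 / (80 - 0) = -30.5000°C.
Then -30.5000 × 1.8 + 491.67 = 436.77°R.

436.77°R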